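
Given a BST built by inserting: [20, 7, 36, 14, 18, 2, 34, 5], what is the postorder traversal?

Tree insertion order: [20, 7, 36, 14, 18, 2, 34, 5]
Tree (level-order array): [20, 7, 36, 2, 14, 34, None, None, 5, None, 18]
Postorder traversal: [5, 2, 18, 14, 7, 34, 36, 20]


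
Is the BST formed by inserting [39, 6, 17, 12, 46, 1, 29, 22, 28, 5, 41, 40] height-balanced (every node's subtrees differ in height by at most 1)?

Tree (level-order array): [39, 6, 46, 1, 17, 41, None, None, 5, 12, 29, 40, None, None, None, None, None, 22, None, None, None, None, 28]
Definition: a tree is height-balanced if, at every node, |h(left) - h(right)| <= 1 (empty subtree has height -1).
Bottom-up per-node check:
  node 5: h_left=-1, h_right=-1, diff=0 [OK], height=0
  node 1: h_left=-1, h_right=0, diff=1 [OK], height=1
  node 12: h_left=-1, h_right=-1, diff=0 [OK], height=0
  node 28: h_left=-1, h_right=-1, diff=0 [OK], height=0
  node 22: h_left=-1, h_right=0, diff=1 [OK], height=1
  node 29: h_left=1, h_right=-1, diff=2 [FAIL (|1--1|=2 > 1)], height=2
  node 17: h_left=0, h_right=2, diff=2 [FAIL (|0-2|=2 > 1)], height=3
  node 6: h_left=1, h_right=3, diff=2 [FAIL (|1-3|=2 > 1)], height=4
  node 40: h_left=-1, h_right=-1, diff=0 [OK], height=0
  node 41: h_left=0, h_right=-1, diff=1 [OK], height=1
  node 46: h_left=1, h_right=-1, diff=2 [FAIL (|1--1|=2 > 1)], height=2
  node 39: h_left=4, h_right=2, diff=2 [FAIL (|4-2|=2 > 1)], height=5
Node 29 violates the condition: |1 - -1| = 2 > 1.
Result: Not balanced


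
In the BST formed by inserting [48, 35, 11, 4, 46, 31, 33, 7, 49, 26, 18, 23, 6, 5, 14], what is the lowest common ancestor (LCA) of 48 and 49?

Tree insertion order: [48, 35, 11, 4, 46, 31, 33, 7, 49, 26, 18, 23, 6, 5, 14]
Tree (level-order array): [48, 35, 49, 11, 46, None, None, 4, 31, None, None, None, 7, 26, 33, 6, None, 18, None, None, None, 5, None, 14, 23]
In a BST, the LCA of p=48, q=49 is the first node v on the
root-to-leaf path with p <= v <= q (go left if both < v, right if both > v).
Walk from root:
  at 48: 48 <= 48 <= 49, this is the LCA
LCA = 48


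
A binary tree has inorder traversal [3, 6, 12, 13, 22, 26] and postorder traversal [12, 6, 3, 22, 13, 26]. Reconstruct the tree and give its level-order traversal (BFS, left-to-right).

Inorder:   [3, 6, 12, 13, 22, 26]
Postorder: [12, 6, 3, 22, 13, 26]
Algorithm: postorder visits root last, so walk postorder right-to-left;
each value is the root of the current inorder slice — split it at that
value, recurse on the right subtree first, then the left.
Recursive splits:
  root=26; inorder splits into left=[3, 6, 12, 13, 22], right=[]
  root=13; inorder splits into left=[3, 6, 12], right=[22]
  root=22; inorder splits into left=[], right=[]
  root=3; inorder splits into left=[], right=[6, 12]
  root=6; inorder splits into left=[], right=[12]
  root=12; inorder splits into left=[], right=[]
Reconstructed level-order: [26, 13, 3, 22, 6, 12]


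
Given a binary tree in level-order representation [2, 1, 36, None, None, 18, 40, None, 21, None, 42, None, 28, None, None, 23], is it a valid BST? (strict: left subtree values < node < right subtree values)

Level-order array: [2, 1, 36, None, None, 18, 40, None, 21, None, 42, None, 28, None, None, 23]
Validate using subtree bounds (lo, hi): at each node, require lo < value < hi,
then recurse left with hi=value and right with lo=value.
Preorder trace (stopping at first violation):
  at node 2 with bounds (-inf, +inf): OK
  at node 1 with bounds (-inf, 2): OK
  at node 36 with bounds (2, +inf): OK
  at node 18 with bounds (2, 36): OK
  at node 21 with bounds (18, 36): OK
  at node 28 with bounds (21, 36): OK
  at node 23 with bounds (21, 28): OK
  at node 40 with bounds (36, +inf): OK
  at node 42 with bounds (40, +inf): OK
No violation found at any node.
Result: Valid BST


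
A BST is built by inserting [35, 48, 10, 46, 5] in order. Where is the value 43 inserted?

Starting tree (level order): [35, 10, 48, 5, None, 46]
Insertion path: 35 -> 48 -> 46
Result: insert 43 as left child of 46
Final tree (level order): [35, 10, 48, 5, None, 46, None, None, None, 43]


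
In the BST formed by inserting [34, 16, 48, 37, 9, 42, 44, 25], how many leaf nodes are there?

Tree built from: [34, 16, 48, 37, 9, 42, 44, 25]
Tree (level-order array): [34, 16, 48, 9, 25, 37, None, None, None, None, None, None, 42, None, 44]
Rule: A leaf has 0 children.
Per-node child counts:
  node 34: 2 child(ren)
  node 16: 2 child(ren)
  node 9: 0 child(ren)
  node 25: 0 child(ren)
  node 48: 1 child(ren)
  node 37: 1 child(ren)
  node 42: 1 child(ren)
  node 44: 0 child(ren)
Matching nodes: [9, 25, 44]
Count of leaf nodes: 3


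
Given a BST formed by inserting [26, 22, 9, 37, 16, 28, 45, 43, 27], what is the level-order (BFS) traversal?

Tree insertion order: [26, 22, 9, 37, 16, 28, 45, 43, 27]
Tree (level-order array): [26, 22, 37, 9, None, 28, 45, None, 16, 27, None, 43]
BFS from the root, enqueuing left then right child of each popped node:
  queue [26] -> pop 26, enqueue [22, 37], visited so far: [26]
  queue [22, 37] -> pop 22, enqueue [9], visited so far: [26, 22]
  queue [37, 9] -> pop 37, enqueue [28, 45], visited so far: [26, 22, 37]
  queue [9, 28, 45] -> pop 9, enqueue [16], visited so far: [26, 22, 37, 9]
  queue [28, 45, 16] -> pop 28, enqueue [27], visited so far: [26, 22, 37, 9, 28]
  queue [45, 16, 27] -> pop 45, enqueue [43], visited so far: [26, 22, 37, 9, 28, 45]
  queue [16, 27, 43] -> pop 16, enqueue [none], visited so far: [26, 22, 37, 9, 28, 45, 16]
  queue [27, 43] -> pop 27, enqueue [none], visited so far: [26, 22, 37, 9, 28, 45, 16, 27]
  queue [43] -> pop 43, enqueue [none], visited so far: [26, 22, 37, 9, 28, 45, 16, 27, 43]
Result: [26, 22, 37, 9, 28, 45, 16, 27, 43]


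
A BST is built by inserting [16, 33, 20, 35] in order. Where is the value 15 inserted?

Starting tree (level order): [16, None, 33, 20, 35]
Insertion path: 16
Result: insert 15 as left child of 16
Final tree (level order): [16, 15, 33, None, None, 20, 35]


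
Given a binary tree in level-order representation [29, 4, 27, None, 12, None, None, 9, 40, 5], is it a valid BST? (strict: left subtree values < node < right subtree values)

Level-order array: [29, 4, 27, None, 12, None, None, 9, 40, 5]
Validate using subtree bounds (lo, hi): at each node, require lo < value < hi,
then recurse left with hi=value and right with lo=value.
Preorder trace (stopping at first violation):
  at node 29 with bounds (-inf, +inf): OK
  at node 4 with bounds (-inf, 29): OK
  at node 12 with bounds (4, 29): OK
  at node 9 with bounds (4, 12): OK
  at node 5 with bounds (4, 9): OK
  at node 40 with bounds (12, 29): VIOLATION
Node 40 violates its bound: not (12 < 40 < 29).
Result: Not a valid BST


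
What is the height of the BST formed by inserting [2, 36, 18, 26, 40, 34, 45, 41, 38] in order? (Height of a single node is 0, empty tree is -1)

Insertion order: [2, 36, 18, 26, 40, 34, 45, 41, 38]
Tree (level-order array): [2, None, 36, 18, 40, None, 26, 38, 45, None, 34, None, None, 41]
Compute height bottom-up (empty subtree = -1):
  height(34) = 1 + max(-1, -1) = 0
  height(26) = 1 + max(-1, 0) = 1
  height(18) = 1 + max(-1, 1) = 2
  height(38) = 1 + max(-1, -1) = 0
  height(41) = 1 + max(-1, -1) = 0
  height(45) = 1 + max(0, -1) = 1
  height(40) = 1 + max(0, 1) = 2
  height(36) = 1 + max(2, 2) = 3
  height(2) = 1 + max(-1, 3) = 4
Height = 4


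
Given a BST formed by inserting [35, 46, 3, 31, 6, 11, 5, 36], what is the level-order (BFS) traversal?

Tree insertion order: [35, 46, 3, 31, 6, 11, 5, 36]
Tree (level-order array): [35, 3, 46, None, 31, 36, None, 6, None, None, None, 5, 11]
BFS from the root, enqueuing left then right child of each popped node:
  queue [35] -> pop 35, enqueue [3, 46], visited so far: [35]
  queue [3, 46] -> pop 3, enqueue [31], visited so far: [35, 3]
  queue [46, 31] -> pop 46, enqueue [36], visited so far: [35, 3, 46]
  queue [31, 36] -> pop 31, enqueue [6], visited so far: [35, 3, 46, 31]
  queue [36, 6] -> pop 36, enqueue [none], visited so far: [35, 3, 46, 31, 36]
  queue [6] -> pop 6, enqueue [5, 11], visited so far: [35, 3, 46, 31, 36, 6]
  queue [5, 11] -> pop 5, enqueue [none], visited so far: [35, 3, 46, 31, 36, 6, 5]
  queue [11] -> pop 11, enqueue [none], visited so far: [35, 3, 46, 31, 36, 6, 5, 11]
Result: [35, 3, 46, 31, 36, 6, 5, 11]


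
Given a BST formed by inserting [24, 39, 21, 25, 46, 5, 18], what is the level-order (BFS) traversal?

Tree insertion order: [24, 39, 21, 25, 46, 5, 18]
Tree (level-order array): [24, 21, 39, 5, None, 25, 46, None, 18]
BFS from the root, enqueuing left then right child of each popped node:
  queue [24] -> pop 24, enqueue [21, 39], visited so far: [24]
  queue [21, 39] -> pop 21, enqueue [5], visited so far: [24, 21]
  queue [39, 5] -> pop 39, enqueue [25, 46], visited so far: [24, 21, 39]
  queue [5, 25, 46] -> pop 5, enqueue [18], visited so far: [24, 21, 39, 5]
  queue [25, 46, 18] -> pop 25, enqueue [none], visited so far: [24, 21, 39, 5, 25]
  queue [46, 18] -> pop 46, enqueue [none], visited so far: [24, 21, 39, 5, 25, 46]
  queue [18] -> pop 18, enqueue [none], visited so far: [24, 21, 39, 5, 25, 46, 18]
Result: [24, 21, 39, 5, 25, 46, 18]


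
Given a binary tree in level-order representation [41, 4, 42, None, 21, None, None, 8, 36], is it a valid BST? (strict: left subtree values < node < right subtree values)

Level-order array: [41, 4, 42, None, 21, None, None, 8, 36]
Validate using subtree bounds (lo, hi): at each node, require lo < value < hi,
then recurse left with hi=value and right with lo=value.
Preorder trace (stopping at first violation):
  at node 41 with bounds (-inf, +inf): OK
  at node 4 with bounds (-inf, 41): OK
  at node 21 with bounds (4, 41): OK
  at node 8 with bounds (4, 21): OK
  at node 36 with bounds (21, 41): OK
  at node 42 with bounds (41, +inf): OK
No violation found at any node.
Result: Valid BST


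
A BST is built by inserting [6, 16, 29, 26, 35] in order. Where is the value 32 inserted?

Starting tree (level order): [6, None, 16, None, 29, 26, 35]
Insertion path: 6 -> 16 -> 29 -> 35
Result: insert 32 as left child of 35
Final tree (level order): [6, None, 16, None, 29, 26, 35, None, None, 32]


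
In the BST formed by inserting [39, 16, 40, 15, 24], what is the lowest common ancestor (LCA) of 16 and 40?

Tree insertion order: [39, 16, 40, 15, 24]
Tree (level-order array): [39, 16, 40, 15, 24]
In a BST, the LCA of p=16, q=40 is the first node v on the
root-to-leaf path with p <= v <= q (go left if both < v, right if both > v).
Walk from root:
  at 39: 16 <= 39 <= 40, this is the LCA
LCA = 39


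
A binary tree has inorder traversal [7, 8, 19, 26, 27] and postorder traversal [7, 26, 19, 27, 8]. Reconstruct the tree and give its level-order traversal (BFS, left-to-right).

Inorder:   [7, 8, 19, 26, 27]
Postorder: [7, 26, 19, 27, 8]
Algorithm: postorder visits root last, so walk postorder right-to-left;
each value is the root of the current inorder slice — split it at that
value, recurse on the right subtree first, then the left.
Recursive splits:
  root=8; inorder splits into left=[7], right=[19, 26, 27]
  root=27; inorder splits into left=[19, 26], right=[]
  root=19; inorder splits into left=[], right=[26]
  root=26; inorder splits into left=[], right=[]
  root=7; inorder splits into left=[], right=[]
Reconstructed level-order: [8, 7, 27, 19, 26]


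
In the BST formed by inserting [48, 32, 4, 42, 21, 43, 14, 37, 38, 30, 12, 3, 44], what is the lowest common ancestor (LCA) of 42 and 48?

Tree insertion order: [48, 32, 4, 42, 21, 43, 14, 37, 38, 30, 12, 3, 44]
Tree (level-order array): [48, 32, None, 4, 42, 3, 21, 37, 43, None, None, 14, 30, None, 38, None, 44, 12]
In a BST, the LCA of p=42, q=48 is the first node v on the
root-to-leaf path with p <= v <= q (go left if both < v, right if both > v).
Walk from root:
  at 48: 42 <= 48 <= 48, this is the LCA
LCA = 48


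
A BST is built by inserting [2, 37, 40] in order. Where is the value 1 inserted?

Starting tree (level order): [2, None, 37, None, 40]
Insertion path: 2
Result: insert 1 as left child of 2
Final tree (level order): [2, 1, 37, None, None, None, 40]


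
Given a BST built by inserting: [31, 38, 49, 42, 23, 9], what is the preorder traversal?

Tree insertion order: [31, 38, 49, 42, 23, 9]
Tree (level-order array): [31, 23, 38, 9, None, None, 49, None, None, 42]
Preorder traversal: [31, 23, 9, 38, 49, 42]


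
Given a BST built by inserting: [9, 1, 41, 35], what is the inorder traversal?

Tree insertion order: [9, 1, 41, 35]
Tree (level-order array): [9, 1, 41, None, None, 35]
Inorder traversal: [1, 9, 35, 41]


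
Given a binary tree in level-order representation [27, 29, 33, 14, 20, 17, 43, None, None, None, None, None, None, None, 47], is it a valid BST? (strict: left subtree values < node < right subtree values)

Level-order array: [27, 29, 33, 14, 20, 17, 43, None, None, None, None, None, None, None, 47]
Validate using subtree bounds (lo, hi): at each node, require lo < value < hi,
then recurse left with hi=value and right with lo=value.
Preorder trace (stopping at first violation):
  at node 27 with bounds (-inf, +inf): OK
  at node 29 with bounds (-inf, 27): VIOLATION
Node 29 violates its bound: not (-inf < 29 < 27).
Result: Not a valid BST


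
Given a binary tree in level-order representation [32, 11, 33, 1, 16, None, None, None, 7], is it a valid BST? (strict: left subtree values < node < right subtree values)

Level-order array: [32, 11, 33, 1, 16, None, None, None, 7]
Validate using subtree bounds (lo, hi): at each node, require lo < value < hi,
then recurse left with hi=value and right with lo=value.
Preorder trace (stopping at first violation):
  at node 32 with bounds (-inf, +inf): OK
  at node 11 with bounds (-inf, 32): OK
  at node 1 with bounds (-inf, 11): OK
  at node 7 with bounds (1, 11): OK
  at node 16 with bounds (11, 32): OK
  at node 33 with bounds (32, +inf): OK
No violation found at any node.
Result: Valid BST


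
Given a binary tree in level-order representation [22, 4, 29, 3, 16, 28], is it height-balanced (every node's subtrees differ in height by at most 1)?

Tree (level-order array): [22, 4, 29, 3, 16, 28]
Definition: a tree is height-balanced if, at every node, |h(left) - h(right)| <= 1 (empty subtree has height -1).
Bottom-up per-node check:
  node 3: h_left=-1, h_right=-1, diff=0 [OK], height=0
  node 16: h_left=-1, h_right=-1, diff=0 [OK], height=0
  node 4: h_left=0, h_right=0, diff=0 [OK], height=1
  node 28: h_left=-1, h_right=-1, diff=0 [OK], height=0
  node 29: h_left=0, h_right=-1, diff=1 [OK], height=1
  node 22: h_left=1, h_right=1, diff=0 [OK], height=2
All nodes satisfy the balance condition.
Result: Balanced


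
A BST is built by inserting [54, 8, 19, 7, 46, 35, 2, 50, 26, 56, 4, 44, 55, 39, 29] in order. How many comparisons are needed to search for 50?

Search path for 50: 54 -> 8 -> 19 -> 46 -> 50
Found: True
Comparisons: 5


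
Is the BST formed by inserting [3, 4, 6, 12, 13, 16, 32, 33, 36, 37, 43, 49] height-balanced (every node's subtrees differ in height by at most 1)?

Tree (level-order array): [3, None, 4, None, 6, None, 12, None, 13, None, 16, None, 32, None, 33, None, 36, None, 37, None, 43, None, 49]
Definition: a tree is height-balanced if, at every node, |h(left) - h(right)| <= 1 (empty subtree has height -1).
Bottom-up per-node check:
  node 49: h_left=-1, h_right=-1, diff=0 [OK], height=0
  node 43: h_left=-1, h_right=0, diff=1 [OK], height=1
  node 37: h_left=-1, h_right=1, diff=2 [FAIL (|-1-1|=2 > 1)], height=2
  node 36: h_left=-1, h_right=2, diff=3 [FAIL (|-1-2|=3 > 1)], height=3
  node 33: h_left=-1, h_right=3, diff=4 [FAIL (|-1-3|=4 > 1)], height=4
  node 32: h_left=-1, h_right=4, diff=5 [FAIL (|-1-4|=5 > 1)], height=5
  node 16: h_left=-1, h_right=5, diff=6 [FAIL (|-1-5|=6 > 1)], height=6
  node 13: h_left=-1, h_right=6, diff=7 [FAIL (|-1-6|=7 > 1)], height=7
  node 12: h_left=-1, h_right=7, diff=8 [FAIL (|-1-7|=8 > 1)], height=8
  node 6: h_left=-1, h_right=8, diff=9 [FAIL (|-1-8|=9 > 1)], height=9
  node 4: h_left=-1, h_right=9, diff=10 [FAIL (|-1-9|=10 > 1)], height=10
  node 3: h_left=-1, h_right=10, diff=11 [FAIL (|-1-10|=11 > 1)], height=11
Node 37 violates the condition: |-1 - 1| = 2 > 1.
Result: Not balanced


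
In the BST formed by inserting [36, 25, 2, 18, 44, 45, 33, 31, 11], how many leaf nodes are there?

Tree built from: [36, 25, 2, 18, 44, 45, 33, 31, 11]
Tree (level-order array): [36, 25, 44, 2, 33, None, 45, None, 18, 31, None, None, None, 11]
Rule: A leaf has 0 children.
Per-node child counts:
  node 36: 2 child(ren)
  node 25: 2 child(ren)
  node 2: 1 child(ren)
  node 18: 1 child(ren)
  node 11: 0 child(ren)
  node 33: 1 child(ren)
  node 31: 0 child(ren)
  node 44: 1 child(ren)
  node 45: 0 child(ren)
Matching nodes: [11, 31, 45]
Count of leaf nodes: 3


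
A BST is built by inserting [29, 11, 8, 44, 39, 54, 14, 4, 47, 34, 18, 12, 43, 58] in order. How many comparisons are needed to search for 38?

Search path for 38: 29 -> 44 -> 39 -> 34
Found: False
Comparisons: 4


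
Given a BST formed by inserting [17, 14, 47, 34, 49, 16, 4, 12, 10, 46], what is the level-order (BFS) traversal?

Tree insertion order: [17, 14, 47, 34, 49, 16, 4, 12, 10, 46]
Tree (level-order array): [17, 14, 47, 4, 16, 34, 49, None, 12, None, None, None, 46, None, None, 10]
BFS from the root, enqueuing left then right child of each popped node:
  queue [17] -> pop 17, enqueue [14, 47], visited so far: [17]
  queue [14, 47] -> pop 14, enqueue [4, 16], visited so far: [17, 14]
  queue [47, 4, 16] -> pop 47, enqueue [34, 49], visited so far: [17, 14, 47]
  queue [4, 16, 34, 49] -> pop 4, enqueue [12], visited so far: [17, 14, 47, 4]
  queue [16, 34, 49, 12] -> pop 16, enqueue [none], visited so far: [17, 14, 47, 4, 16]
  queue [34, 49, 12] -> pop 34, enqueue [46], visited so far: [17, 14, 47, 4, 16, 34]
  queue [49, 12, 46] -> pop 49, enqueue [none], visited so far: [17, 14, 47, 4, 16, 34, 49]
  queue [12, 46] -> pop 12, enqueue [10], visited so far: [17, 14, 47, 4, 16, 34, 49, 12]
  queue [46, 10] -> pop 46, enqueue [none], visited so far: [17, 14, 47, 4, 16, 34, 49, 12, 46]
  queue [10] -> pop 10, enqueue [none], visited so far: [17, 14, 47, 4, 16, 34, 49, 12, 46, 10]
Result: [17, 14, 47, 4, 16, 34, 49, 12, 46, 10]


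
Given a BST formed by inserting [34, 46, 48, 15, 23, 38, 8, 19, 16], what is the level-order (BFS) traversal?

Tree insertion order: [34, 46, 48, 15, 23, 38, 8, 19, 16]
Tree (level-order array): [34, 15, 46, 8, 23, 38, 48, None, None, 19, None, None, None, None, None, 16]
BFS from the root, enqueuing left then right child of each popped node:
  queue [34] -> pop 34, enqueue [15, 46], visited so far: [34]
  queue [15, 46] -> pop 15, enqueue [8, 23], visited so far: [34, 15]
  queue [46, 8, 23] -> pop 46, enqueue [38, 48], visited so far: [34, 15, 46]
  queue [8, 23, 38, 48] -> pop 8, enqueue [none], visited so far: [34, 15, 46, 8]
  queue [23, 38, 48] -> pop 23, enqueue [19], visited so far: [34, 15, 46, 8, 23]
  queue [38, 48, 19] -> pop 38, enqueue [none], visited so far: [34, 15, 46, 8, 23, 38]
  queue [48, 19] -> pop 48, enqueue [none], visited so far: [34, 15, 46, 8, 23, 38, 48]
  queue [19] -> pop 19, enqueue [16], visited so far: [34, 15, 46, 8, 23, 38, 48, 19]
  queue [16] -> pop 16, enqueue [none], visited so far: [34, 15, 46, 8, 23, 38, 48, 19, 16]
Result: [34, 15, 46, 8, 23, 38, 48, 19, 16]


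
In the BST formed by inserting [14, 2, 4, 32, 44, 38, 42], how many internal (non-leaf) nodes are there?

Tree built from: [14, 2, 4, 32, 44, 38, 42]
Tree (level-order array): [14, 2, 32, None, 4, None, 44, None, None, 38, None, None, 42]
Rule: An internal node has at least one child.
Per-node child counts:
  node 14: 2 child(ren)
  node 2: 1 child(ren)
  node 4: 0 child(ren)
  node 32: 1 child(ren)
  node 44: 1 child(ren)
  node 38: 1 child(ren)
  node 42: 0 child(ren)
Matching nodes: [14, 2, 32, 44, 38]
Count of internal (non-leaf) nodes: 5


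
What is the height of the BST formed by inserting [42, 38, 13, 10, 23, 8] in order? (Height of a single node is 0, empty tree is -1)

Insertion order: [42, 38, 13, 10, 23, 8]
Tree (level-order array): [42, 38, None, 13, None, 10, 23, 8]
Compute height bottom-up (empty subtree = -1):
  height(8) = 1 + max(-1, -1) = 0
  height(10) = 1 + max(0, -1) = 1
  height(23) = 1 + max(-1, -1) = 0
  height(13) = 1 + max(1, 0) = 2
  height(38) = 1 + max(2, -1) = 3
  height(42) = 1 + max(3, -1) = 4
Height = 4


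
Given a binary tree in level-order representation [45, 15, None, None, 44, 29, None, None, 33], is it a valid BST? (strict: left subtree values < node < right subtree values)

Level-order array: [45, 15, None, None, 44, 29, None, None, 33]
Validate using subtree bounds (lo, hi): at each node, require lo < value < hi,
then recurse left with hi=value and right with lo=value.
Preorder trace (stopping at first violation):
  at node 45 with bounds (-inf, +inf): OK
  at node 15 with bounds (-inf, 45): OK
  at node 44 with bounds (15, 45): OK
  at node 29 with bounds (15, 44): OK
  at node 33 with bounds (29, 44): OK
No violation found at any node.
Result: Valid BST


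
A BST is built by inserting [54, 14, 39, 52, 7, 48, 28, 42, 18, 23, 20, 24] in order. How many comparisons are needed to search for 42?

Search path for 42: 54 -> 14 -> 39 -> 52 -> 48 -> 42
Found: True
Comparisons: 6


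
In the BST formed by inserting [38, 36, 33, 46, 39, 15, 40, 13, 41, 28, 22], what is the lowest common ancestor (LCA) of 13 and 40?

Tree insertion order: [38, 36, 33, 46, 39, 15, 40, 13, 41, 28, 22]
Tree (level-order array): [38, 36, 46, 33, None, 39, None, 15, None, None, 40, 13, 28, None, 41, None, None, 22]
In a BST, the LCA of p=13, q=40 is the first node v on the
root-to-leaf path with p <= v <= q (go left if both < v, right if both > v).
Walk from root:
  at 38: 13 <= 38 <= 40, this is the LCA
LCA = 38


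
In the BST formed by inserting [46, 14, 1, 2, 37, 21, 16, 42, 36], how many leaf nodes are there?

Tree built from: [46, 14, 1, 2, 37, 21, 16, 42, 36]
Tree (level-order array): [46, 14, None, 1, 37, None, 2, 21, 42, None, None, 16, 36]
Rule: A leaf has 0 children.
Per-node child counts:
  node 46: 1 child(ren)
  node 14: 2 child(ren)
  node 1: 1 child(ren)
  node 2: 0 child(ren)
  node 37: 2 child(ren)
  node 21: 2 child(ren)
  node 16: 0 child(ren)
  node 36: 0 child(ren)
  node 42: 0 child(ren)
Matching nodes: [2, 16, 36, 42]
Count of leaf nodes: 4


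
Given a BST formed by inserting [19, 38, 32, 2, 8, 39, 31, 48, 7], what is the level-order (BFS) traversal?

Tree insertion order: [19, 38, 32, 2, 8, 39, 31, 48, 7]
Tree (level-order array): [19, 2, 38, None, 8, 32, 39, 7, None, 31, None, None, 48]
BFS from the root, enqueuing left then right child of each popped node:
  queue [19] -> pop 19, enqueue [2, 38], visited so far: [19]
  queue [2, 38] -> pop 2, enqueue [8], visited so far: [19, 2]
  queue [38, 8] -> pop 38, enqueue [32, 39], visited so far: [19, 2, 38]
  queue [8, 32, 39] -> pop 8, enqueue [7], visited so far: [19, 2, 38, 8]
  queue [32, 39, 7] -> pop 32, enqueue [31], visited so far: [19, 2, 38, 8, 32]
  queue [39, 7, 31] -> pop 39, enqueue [48], visited so far: [19, 2, 38, 8, 32, 39]
  queue [7, 31, 48] -> pop 7, enqueue [none], visited so far: [19, 2, 38, 8, 32, 39, 7]
  queue [31, 48] -> pop 31, enqueue [none], visited so far: [19, 2, 38, 8, 32, 39, 7, 31]
  queue [48] -> pop 48, enqueue [none], visited so far: [19, 2, 38, 8, 32, 39, 7, 31, 48]
Result: [19, 2, 38, 8, 32, 39, 7, 31, 48]


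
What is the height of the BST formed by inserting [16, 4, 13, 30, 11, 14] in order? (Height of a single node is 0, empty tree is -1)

Insertion order: [16, 4, 13, 30, 11, 14]
Tree (level-order array): [16, 4, 30, None, 13, None, None, 11, 14]
Compute height bottom-up (empty subtree = -1):
  height(11) = 1 + max(-1, -1) = 0
  height(14) = 1 + max(-1, -1) = 0
  height(13) = 1 + max(0, 0) = 1
  height(4) = 1 + max(-1, 1) = 2
  height(30) = 1 + max(-1, -1) = 0
  height(16) = 1 + max(2, 0) = 3
Height = 3


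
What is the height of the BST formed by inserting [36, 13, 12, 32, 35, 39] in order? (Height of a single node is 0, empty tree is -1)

Insertion order: [36, 13, 12, 32, 35, 39]
Tree (level-order array): [36, 13, 39, 12, 32, None, None, None, None, None, 35]
Compute height bottom-up (empty subtree = -1):
  height(12) = 1 + max(-1, -1) = 0
  height(35) = 1 + max(-1, -1) = 0
  height(32) = 1 + max(-1, 0) = 1
  height(13) = 1 + max(0, 1) = 2
  height(39) = 1 + max(-1, -1) = 0
  height(36) = 1 + max(2, 0) = 3
Height = 3


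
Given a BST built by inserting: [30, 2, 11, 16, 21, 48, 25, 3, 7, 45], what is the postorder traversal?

Tree insertion order: [30, 2, 11, 16, 21, 48, 25, 3, 7, 45]
Tree (level-order array): [30, 2, 48, None, 11, 45, None, 3, 16, None, None, None, 7, None, 21, None, None, None, 25]
Postorder traversal: [7, 3, 25, 21, 16, 11, 2, 45, 48, 30]


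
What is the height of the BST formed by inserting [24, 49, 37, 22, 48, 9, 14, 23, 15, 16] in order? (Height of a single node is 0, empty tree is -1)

Insertion order: [24, 49, 37, 22, 48, 9, 14, 23, 15, 16]
Tree (level-order array): [24, 22, 49, 9, 23, 37, None, None, 14, None, None, None, 48, None, 15, None, None, None, 16]
Compute height bottom-up (empty subtree = -1):
  height(16) = 1 + max(-1, -1) = 0
  height(15) = 1 + max(-1, 0) = 1
  height(14) = 1 + max(-1, 1) = 2
  height(9) = 1 + max(-1, 2) = 3
  height(23) = 1 + max(-1, -1) = 0
  height(22) = 1 + max(3, 0) = 4
  height(48) = 1 + max(-1, -1) = 0
  height(37) = 1 + max(-1, 0) = 1
  height(49) = 1 + max(1, -1) = 2
  height(24) = 1 + max(4, 2) = 5
Height = 5


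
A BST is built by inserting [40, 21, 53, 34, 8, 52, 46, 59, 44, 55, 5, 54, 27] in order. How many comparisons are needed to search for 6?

Search path for 6: 40 -> 21 -> 8 -> 5
Found: False
Comparisons: 4


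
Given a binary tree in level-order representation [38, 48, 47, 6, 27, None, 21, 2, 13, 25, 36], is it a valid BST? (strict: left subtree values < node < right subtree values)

Level-order array: [38, 48, 47, 6, 27, None, 21, 2, 13, 25, 36]
Validate using subtree bounds (lo, hi): at each node, require lo < value < hi,
then recurse left with hi=value and right with lo=value.
Preorder trace (stopping at first violation):
  at node 38 with bounds (-inf, +inf): OK
  at node 48 with bounds (-inf, 38): VIOLATION
Node 48 violates its bound: not (-inf < 48 < 38).
Result: Not a valid BST


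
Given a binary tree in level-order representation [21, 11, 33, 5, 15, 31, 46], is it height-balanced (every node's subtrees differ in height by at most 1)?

Tree (level-order array): [21, 11, 33, 5, 15, 31, 46]
Definition: a tree is height-balanced if, at every node, |h(left) - h(right)| <= 1 (empty subtree has height -1).
Bottom-up per-node check:
  node 5: h_left=-1, h_right=-1, diff=0 [OK], height=0
  node 15: h_left=-1, h_right=-1, diff=0 [OK], height=0
  node 11: h_left=0, h_right=0, diff=0 [OK], height=1
  node 31: h_left=-1, h_right=-1, diff=0 [OK], height=0
  node 46: h_left=-1, h_right=-1, diff=0 [OK], height=0
  node 33: h_left=0, h_right=0, diff=0 [OK], height=1
  node 21: h_left=1, h_right=1, diff=0 [OK], height=2
All nodes satisfy the balance condition.
Result: Balanced


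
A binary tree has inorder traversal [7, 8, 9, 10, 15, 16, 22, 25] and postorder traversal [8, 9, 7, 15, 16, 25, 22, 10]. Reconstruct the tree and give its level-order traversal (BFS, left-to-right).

Inorder:   [7, 8, 9, 10, 15, 16, 22, 25]
Postorder: [8, 9, 7, 15, 16, 25, 22, 10]
Algorithm: postorder visits root last, so walk postorder right-to-left;
each value is the root of the current inorder slice — split it at that
value, recurse on the right subtree first, then the left.
Recursive splits:
  root=10; inorder splits into left=[7, 8, 9], right=[15, 16, 22, 25]
  root=22; inorder splits into left=[15, 16], right=[25]
  root=25; inorder splits into left=[], right=[]
  root=16; inorder splits into left=[15], right=[]
  root=15; inorder splits into left=[], right=[]
  root=7; inorder splits into left=[], right=[8, 9]
  root=9; inorder splits into left=[8], right=[]
  root=8; inorder splits into left=[], right=[]
Reconstructed level-order: [10, 7, 22, 9, 16, 25, 8, 15]


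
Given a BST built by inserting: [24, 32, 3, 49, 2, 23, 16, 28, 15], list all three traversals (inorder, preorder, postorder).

Tree insertion order: [24, 32, 3, 49, 2, 23, 16, 28, 15]
Tree (level-order array): [24, 3, 32, 2, 23, 28, 49, None, None, 16, None, None, None, None, None, 15]
Inorder (L, root, R): [2, 3, 15, 16, 23, 24, 28, 32, 49]
Preorder (root, L, R): [24, 3, 2, 23, 16, 15, 32, 28, 49]
Postorder (L, R, root): [2, 15, 16, 23, 3, 28, 49, 32, 24]


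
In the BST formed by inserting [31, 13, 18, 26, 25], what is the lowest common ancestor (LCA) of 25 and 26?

Tree insertion order: [31, 13, 18, 26, 25]
Tree (level-order array): [31, 13, None, None, 18, None, 26, 25]
In a BST, the LCA of p=25, q=26 is the first node v on the
root-to-leaf path with p <= v <= q (go left if both < v, right if both > v).
Walk from root:
  at 31: both 25 and 26 < 31, go left
  at 13: both 25 and 26 > 13, go right
  at 18: both 25 and 26 > 18, go right
  at 26: 25 <= 26 <= 26, this is the LCA
LCA = 26


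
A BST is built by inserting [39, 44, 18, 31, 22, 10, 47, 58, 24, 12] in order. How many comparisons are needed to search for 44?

Search path for 44: 39 -> 44
Found: True
Comparisons: 2


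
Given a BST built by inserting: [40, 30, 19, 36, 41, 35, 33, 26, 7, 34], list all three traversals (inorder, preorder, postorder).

Tree insertion order: [40, 30, 19, 36, 41, 35, 33, 26, 7, 34]
Tree (level-order array): [40, 30, 41, 19, 36, None, None, 7, 26, 35, None, None, None, None, None, 33, None, None, 34]
Inorder (L, root, R): [7, 19, 26, 30, 33, 34, 35, 36, 40, 41]
Preorder (root, L, R): [40, 30, 19, 7, 26, 36, 35, 33, 34, 41]
Postorder (L, R, root): [7, 26, 19, 34, 33, 35, 36, 30, 41, 40]


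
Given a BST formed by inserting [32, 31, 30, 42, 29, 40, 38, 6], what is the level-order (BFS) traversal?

Tree insertion order: [32, 31, 30, 42, 29, 40, 38, 6]
Tree (level-order array): [32, 31, 42, 30, None, 40, None, 29, None, 38, None, 6]
BFS from the root, enqueuing left then right child of each popped node:
  queue [32] -> pop 32, enqueue [31, 42], visited so far: [32]
  queue [31, 42] -> pop 31, enqueue [30], visited so far: [32, 31]
  queue [42, 30] -> pop 42, enqueue [40], visited so far: [32, 31, 42]
  queue [30, 40] -> pop 30, enqueue [29], visited so far: [32, 31, 42, 30]
  queue [40, 29] -> pop 40, enqueue [38], visited so far: [32, 31, 42, 30, 40]
  queue [29, 38] -> pop 29, enqueue [6], visited so far: [32, 31, 42, 30, 40, 29]
  queue [38, 6] -> pop 38, enqueue [none], visited so far: [32, 31, 42, 30, 40, 29, 38]
  queue [6] -> pop 6, enqueue [none], visited so far: [32, 31, 42, 30, 40, 29, 38, 6]
Result: [32, 31, 42, 30, 40, 29, 38, 6]


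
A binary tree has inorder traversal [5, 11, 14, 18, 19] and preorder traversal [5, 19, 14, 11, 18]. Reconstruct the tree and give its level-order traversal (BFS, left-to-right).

Inorder:  [5, 11, 14, 18, 19]
Preorder: [5, 19, 14, 11, 18]
Algorithm: preorder visits root first, so consume preorder in order;
for each root, split the current inorder slice at that value into
left-subtree inorder and right-subtree inorder, then recurse.
Recursive splits:
  root=5; inorder splits into left=[], right=[11, 14, 18, 19]
  root=19; inorder splits into left=[11, 14, 18], right=[]
  root=14; inorder splits into left=[11], right=[18]
  root=11; inorder splits into left=[], right=[]
  root=18; inorder splits into left=[], right=[]
Reconstructed level-order: [5, 19, 14, 11, 18]


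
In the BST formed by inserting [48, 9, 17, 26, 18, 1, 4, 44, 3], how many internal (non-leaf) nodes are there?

Tree built from: [48, 9, 17, 26, 18, 1, 4, 44, 3]
Tree (level-order array): [48, 9, None, 1, 17, None, 4, None, 26, 3, None, 18, 44]
Rule: An internal node has at least one child.
Per-node child counts:
  node 48: 1 child(ren)
  node 9: 2 child(ren)
  node 1: 1 child(ren)
  node 4: 1 child(ren)
  node 3: 0 child(ren)
  node 17: 1 child(ren)
  node 26: 2 child(ren)
  node 18: 0 child(ren)
  node 44: 0 child(ren)
Matching nodes: [48, 9, 1, 4, 17, 26]
Count of internal (non-leaf) nodes: 6


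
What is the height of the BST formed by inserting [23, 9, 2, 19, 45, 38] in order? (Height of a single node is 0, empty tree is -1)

Insertion order: [23, 9, 2, 19, 45, 38]
Tree (level-order array): [23, 9, 45, 2, 19, 38]
Compute height bottom-up (empty subtree = -1):
  height(2) = 1 + max(-1, -1) = 0
  height(19) = 1 + max(-1, -1) = 0
  height(9) = 1 + max(0, 0) = 1
  height(38) = 1 + max(-1, -1) = 0
  height(45) = 1 + max(0, -1) = 1
  height(23) = 1 + max(1, 1) = 2
Height = 2


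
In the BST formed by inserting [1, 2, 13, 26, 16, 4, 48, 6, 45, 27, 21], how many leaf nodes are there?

Tree built from: [1, 2, 13, 26, 16, 4, 48, 6, 45, 27, 21]
Tree (level-order array): [1, None, 2, None, 13, 4, 26, None, 6, 16, 48, None, None, None, 21, 45, None, None, None, 27]
Rule: A leaf has 0 children.
Per-node child counts:
  node 1: 1 child(ren)
  node 2: 1 child(ren)
  node 13: 2 child(ren)
  node 4: 1 child(ren)
  node 6: 0 child(ren)
  node 26: 2 child(ren)
  node 16: 1 child(ren)
  node 21: 0 child(ren)
  node 48: 1 child(ren)
  node 45: 1 child(ren)
  node 27: 0 child(ren)
Matching nodes: [6, 21, 27]
Count of leaf nodes: 3


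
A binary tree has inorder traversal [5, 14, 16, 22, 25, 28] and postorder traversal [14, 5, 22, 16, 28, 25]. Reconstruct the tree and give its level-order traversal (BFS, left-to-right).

Inorder:   [5, 14, 16, 22, 25, 28]
Postorder: [14, 5, 22, 16, 28, 25]
Algorithm: postorder visits root last, so walk postorder right-to-left;
each value is the root of the current inorder slice — split it at that
value, recurse on the right subtree first, then the left.
Recursive splits:
  root=25; inorder splits into left=[5, 14, 16, 22], right=[28]
  root=28; inorder splits into left=[], right=[]
  root=16; inorder splits into left=[5, 14], right=[22]
  root=22; inorder splits into left=[], right=[]
  root=5; inorder splits into left=[], right=[14]
  root=14; inorder splits into left=[], right=[]
Reconstructed level-order: [25, 16, 28, 5, 22, 14]


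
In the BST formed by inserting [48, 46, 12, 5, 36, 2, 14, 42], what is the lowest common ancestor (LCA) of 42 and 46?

Tree insertion order: [48, 46, 12, 5, 36, 2, 14, 42]
Tree (level-order array): [48, 46, None, 12, None, 5, 36, 2, None, 14, 42]
In a BST, the LCA of p=42, q=46 is the first node v on the
root-to-leaf path with p <= v <= q (go left if both < v, right if both > v).
Walk from root:
  at 48: both 42 and 46 < 48, go left
  at 46: 42 <= 46 <= 46, this is the LCA
LCA = 46


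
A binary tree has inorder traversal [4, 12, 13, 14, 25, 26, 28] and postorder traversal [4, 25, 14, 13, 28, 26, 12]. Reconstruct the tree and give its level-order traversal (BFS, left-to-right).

Inorder:   [4, 12, 13, 14, 25, 26, 28]
Postorder: [4, 25, 14, 13, 28, 26, 12]
Algorithm: postorder visits root last, so walk postorder right-to-left;
each value is the root of the current inorder slice — split it at that
value, recurse on the right subtree first, then the left.
Recursive splits:
  root=12; inorder splits into left=[4], right=[13, 14, 25, 26, 28]
  root=26; inorder splits into left=[13, 14, 25], right=[28]
  root=28; inorder splits into left=[], right=[]
  root=13; inorder splits into left=[], right=[14, 25]
  root=14; inorder splits into left=[], right=[25]
  root=25; inorder splits into left=[], right=[]
  root=4; inorder splits into left=[], right=[]
Reconstructed level-order: [12, 4, 26, 13, 28, 14, 25]


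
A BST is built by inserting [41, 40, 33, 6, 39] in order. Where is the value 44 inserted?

Starting tree (level order): [41, 40, None, 33, None, 6, 39]
Insertion path: 41
Result: insert 44 as right child of 41
Final tree (level order): [41, 40, 44, 33, None, None, None, 6, 39]


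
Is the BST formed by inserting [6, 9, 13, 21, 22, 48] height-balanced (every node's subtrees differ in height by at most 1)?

Tree (level-order array): [6, None, 9, None, 13, None, 21, None, 22, None, 48]
Definition: a tree is height-balanced if, at every node, |h(left) - h(right)| <= 1 (empty subtree has height -1).
Bottom-up per-node check:
  node 48: h_left=-1, h_right=-1, diff=0 [OK], height=0
  node 22: h_left=-1, h_right=0, diff=1 [OK], height=1
  node 21: h_left=-1, h_right=1, diff=2 [FAIL (|-1-1|=2 > 1)], height=2
  node 13: h_left=-1, h_right=2, diff=3 [FAIL (|-1-2|=3 > 1)], height=3
  node 9: h_left=-1, h_right=3, diff=4 [FAIL (|-1-3|=4 > 1)], height=4
  node 6: h_left=-1, h_right=4, diff=5 [FAIL (|-1-4|=5 > 1)], height=5
Node 21 violates the condition: |-1 - 1| = 2 > 1.
Result: Not balanced


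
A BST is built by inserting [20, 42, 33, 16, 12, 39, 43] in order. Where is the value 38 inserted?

Starting tree (level order): [20, 16, 42, 12, None, 33, 43, None, None, None, 39]
Insertion path: 20 -> 42 -> 33 -> 39
Result: insert 38 as left child of 39
Final tree (level order): [20, 16, 42, 12, None, 33, 43, None, None, None, 39, None, None, 38]


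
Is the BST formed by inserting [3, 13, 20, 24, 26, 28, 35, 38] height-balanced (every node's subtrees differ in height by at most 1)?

Tree (level-order array): [3, None, 13, None, 20, None, 24, None, 26, None, 28, None, 35, None, 38]
Definition: a tree is height-balanced if, at every node, |h(left) - h(right)| <= 1 (empty subtree has height -1).
Bottom-up per-node check:
  node 38: h_left=-1, h_right=-1, diff=0 [OK], height=0
  node 35: h_left=-1, h_right=0, diff=1 [OK], height=1
  node 28: h_left=-1, h_right=1, diff=2 [FAIL (|-1-1|=2 > 1)], height=2
  node 26: h_left=-1, h_right=2, diff=3 [FAIL (|-1-2|=3 > 1)], height=3
  node 24: h_left=-1, h_right=3, diff=4 [FAIL (|-1-3|=4 > 1)], height=4
  node 20: h_left=-1, h_right=4, diff=5 [FAIL (|-1-4|=5 > 1)], height=5
  node 13: h_left=-1, h_right=5, diff=6 [FAIL (|-1-5|=6 > 1)], height=6
  node 3: h_left=-1, h_right=6, diff=7 [FAIL (|-1-6|=7 > 1)], height=7
Node 28 violates the condition: |-1 - 1| = 2 > 1.
Result: Not balanced


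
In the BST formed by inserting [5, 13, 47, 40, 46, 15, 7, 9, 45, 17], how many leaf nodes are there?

Tree built from: [5, 13, 47, 40, 46, 15, 7, 9, 45, 17]
Tree (level-order array): [5, None, 13, 7, 47, None, 9, 40, None, None, None, 15, 46, None, 17, 45]
Rule: A leaf has 0 children.
Per-node child counts:
  node 5: 1 child(ren)
  node 13: 2 child(ren)
  node 7: 1 child(ren)
  node 9: 0 child(ren)
  node 47: 1 child(ren)
  node 40: 2 child(ren)
  node 15: 1 child(ren)
  node 17: 0 child(ren)
  node 46: 1 child(ren)
  node 45: 0 child(ren)
Matching nodes: [9, 17, 45]
Count of leaf nodes: 3


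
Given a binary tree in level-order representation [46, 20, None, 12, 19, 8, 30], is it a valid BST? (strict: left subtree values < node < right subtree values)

Level-order array: [46, 20, None, 12, 19, 8, 30]
Validate using subtree bounds (lo, hi): at each node, require lo < value < hi,
then recurse left with hi=value and right with lo=value.
Preorder trace (stopping at first violation):
  at node 46 with bounds (-inf, +inf): OK
  at node 20 with bounds (-inf, 46): OK
  at node 12 with bounds (-inf, 20): OK
  at node 8 with bounds (-inf, 12): OK
  at node 30 with bounds (12, 20): VIOLATION
Node 30 violates its bound: not (12 < 30 < 20).
Result: Not a valid BST


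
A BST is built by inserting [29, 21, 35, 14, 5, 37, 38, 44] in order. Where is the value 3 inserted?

Starting tree (level order): [29, 21, 35, 14, None, None, 37, 5, None, None, 38, None, None, None, 44]
Insertion path: 29 -> 21 -> 14 -> 5
Result: insert 3 as left child of 5
Final tree (level order): [29, 21, 35, 14, None, None, 37, 5, None, None, 38, 3, None, None, 44]


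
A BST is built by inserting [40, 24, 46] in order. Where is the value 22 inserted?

Starting tree (level order): [40, 24, 46]
Insertion path: 40 -> 24
Result: insert 22 as left child of 24
Final tree (level order): [40, 24, 46, 22]


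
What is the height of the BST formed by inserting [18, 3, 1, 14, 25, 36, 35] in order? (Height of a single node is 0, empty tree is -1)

Insertion order: [18, 3, 1, 14, 25, 36, 35]
Tree (level-order array): [18, 3, 25, 1, 14, None, 36, None, None, None, None, 35]
Compute height bottom-up (empty subtree = -1):
  height(1) = 1 + max(-1, -1) = 0
  height(14) = 1 + max(-1, -1) = 0
  height(3) = 1 + max(0, 0) = 1
  height(35) = 1 + max(-1, -1) = 0
  height(36) = 1 + max(0, -1) = 1
  height(25) = 1 + max(-1, 1) = 2
  height(18) = 1 + max(1, 2) = 3
Height = 3
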